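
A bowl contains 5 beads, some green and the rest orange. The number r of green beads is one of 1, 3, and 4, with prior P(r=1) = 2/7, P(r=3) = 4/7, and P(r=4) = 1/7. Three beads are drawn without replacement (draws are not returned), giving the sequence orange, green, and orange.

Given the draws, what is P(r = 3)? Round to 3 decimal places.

Compute the likelihood of the observed sequence for each case: P(data | r = 1) = (4/5)(1/4)(3/3) = 1/5; P(data | r = 3) = (2/5)(3/4)(1/3) = 1/10; P(data | r = 4) = (1/5)(4/4)(0/3) = 0.
The prior-weighted likelihoods are 2/7 · 1/5 = 2/35, 4/7 · 1/10 = 2/35, 1/7 · 0 = 0; these sum to 4/35.
By Bayes' rule, P(r = 3 | data) = (2/35) / (4/35) = 1/2.

0.500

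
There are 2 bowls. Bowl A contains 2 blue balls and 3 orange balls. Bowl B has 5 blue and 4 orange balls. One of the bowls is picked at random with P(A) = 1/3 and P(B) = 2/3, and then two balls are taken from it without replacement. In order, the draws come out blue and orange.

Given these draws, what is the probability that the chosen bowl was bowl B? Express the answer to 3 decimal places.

Under each hypothesis, the probability of the observed sequence is: P(data | bowl A) = (2/5)(3/4) = 3/10; P(data | bowl B) = (5/9)(4/8) = 5/18.
Weighting by the prior gives 1/3 · 3/10 = 1/10, 2/3 · 5/18 = 5/27; these sum to 77/270.
Therefore the posterior P(bowl B | data) = (5/27) / (77/270) = 50/77.

0.649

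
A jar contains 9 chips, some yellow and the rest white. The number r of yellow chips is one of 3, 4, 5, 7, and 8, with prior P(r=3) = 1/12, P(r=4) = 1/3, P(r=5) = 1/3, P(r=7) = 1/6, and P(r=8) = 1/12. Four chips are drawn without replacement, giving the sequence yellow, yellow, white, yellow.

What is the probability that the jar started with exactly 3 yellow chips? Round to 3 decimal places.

Under each hypothesis, the probability of the observed sequence is: P(data | r = 3) = (3/9)(2/8)(6/7)(1/6) = 0.011905; P(data | r = 4) = (4/9)(3/8)(5/7)(2/6) = 0.039683; P(data | r = 5) = (5/9)(4/8)(4/7)(3/6) = 0.079365; P(data | r = 7) = (7/9)(6/8)(2/7)(5/6) = 0.13889; P(data | r = 8) = (8/9)(7/8)(1/7)(6/6) = 0.11111.
Multiplying each by its prior: 1/12 · 0.011905 = 0.00099206, 1/3 · 0.039683 = 0.013228, 1/3 · 0.079365 = 0.026455, 1/6 · 0.13889 = 0.023148, 1/12 · 0.11111 = 0.0092593; these sum to 0.073082.
Therefore the posterior P(r = 3 | data) = (0.00099206) / (0.073082) = 0.013575.

0.014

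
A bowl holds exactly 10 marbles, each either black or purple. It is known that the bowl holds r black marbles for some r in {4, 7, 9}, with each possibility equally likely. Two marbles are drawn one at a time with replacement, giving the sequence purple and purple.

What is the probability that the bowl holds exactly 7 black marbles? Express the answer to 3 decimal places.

0.196

For each hypothesis, P(data | H) works out to: P(data | r = 4) = (6/10)(6/10) = 9/25; P(data | r = 7) = (3/10)(3/10) = 9/100; P(data | r = 9) = (1/10)(1/10) = 1/100.
Multiplying each by its prior: 1/3 · 9/25 = 3/25, 1/3 · 9/100 = 3/100, 1/3 · 1/100 = 1/300; with total 23/150.
Therefore the posterior P(r = 7 | data) = (3/100) / (23/150) = 9/46.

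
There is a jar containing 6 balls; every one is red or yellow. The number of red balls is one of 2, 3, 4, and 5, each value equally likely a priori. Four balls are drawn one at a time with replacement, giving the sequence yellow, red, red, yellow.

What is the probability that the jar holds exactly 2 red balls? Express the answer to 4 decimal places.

0.2735

For each hypothesis, P(data | H) works out to: P(data | r = 2) = (4/6)(2/6)(2/6)(4/6) = 0.049383; P(data | r = 3) = (3/6)(3/6)(3/6)(3/6) = 0.0625; P(data | r = 4) = (2/6)(4/6)(4/6)(2/6) = 0.049383; P(data | r = 5) = (1/6)(5/6)(5/6)(1/6) = 0.01929.
Weighting by the prior gives 1/4 · 0.049383 = 0.012346, 1/4 · 0.0625 = 0.015625, 1/4 · 0.049383 = 0.012346, 1/4 · 0.01929 = 0.0048225; these sum to 0.045139.
Hence P(r = 2 | data) = (0.012346) / (0.045139) = 0.2735.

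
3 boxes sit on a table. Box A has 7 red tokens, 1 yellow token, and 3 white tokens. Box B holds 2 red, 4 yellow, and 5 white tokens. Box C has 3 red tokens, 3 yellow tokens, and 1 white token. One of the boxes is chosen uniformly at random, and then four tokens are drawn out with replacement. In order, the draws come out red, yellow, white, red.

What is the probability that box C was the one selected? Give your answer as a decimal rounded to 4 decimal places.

0.4204

Compute the likelihood of the observed sequence for each case: P(data | box A) = (7/11)(1/11)(3/11)(7/11) = 0.01004; P(data | box B) = (2/11)(4/11)(5/11)(2/11) = 0.0054641; P(data | box C) = (3/7)(3/7)(1/7)(3/7) = 0.011245.
Multiplying each by its prior: 1/3 · 0.01004 = 0.0033468, 1/3 · 0.0054641 = 0.0018214, 1/3 · 0.011245 = 0.0037484; summing to 0.0089166.
Therefore the posterior P(box C | data) = (0.0037484) / (0.0089166) = 0.42039.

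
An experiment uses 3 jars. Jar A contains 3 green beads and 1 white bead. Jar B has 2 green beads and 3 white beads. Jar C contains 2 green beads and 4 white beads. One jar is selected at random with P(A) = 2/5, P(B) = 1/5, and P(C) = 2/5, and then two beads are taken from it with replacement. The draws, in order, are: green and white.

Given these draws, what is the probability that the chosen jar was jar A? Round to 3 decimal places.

Compute the likelihood of the observed sequence for each case: P(data | jar A) = (3/4)(1/4) = 0.1875; P(data | jar B) = (2/5)(3/5) = 0.24; P(data | jar C) = (2/6)(4/6) = 0.22222.
Multiplying each by its prior: 2/5 · 0.1875 = 0.075, 1/5 · 0.24 = 0.048, 2/5 · 0.22222 = 0.088889; with total 0.21189.
Therefore the posterior P(jar A | data) = (0.075) / (0.21189) = 0.35396.

0.354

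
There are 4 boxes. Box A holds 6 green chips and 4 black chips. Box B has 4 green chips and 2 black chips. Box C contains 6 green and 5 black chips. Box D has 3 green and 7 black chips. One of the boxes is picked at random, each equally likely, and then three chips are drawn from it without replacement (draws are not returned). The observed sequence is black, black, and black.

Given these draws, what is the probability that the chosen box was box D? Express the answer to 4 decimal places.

Compute the likelihood of the observed sequence for each case: P(data | box A) = (4/10)(3/9)(2/8) = 0.033333; P(data | box B) = (2/6)(1/5)(0/4) = 0; P(data | box C) = (5/11)(4/10)(3/9) = 0.060606; P(data | box D) = (7/10)(6/9)(5/8) = 0.29167.
Multiplying each by its prior: 1/4 · 0.033333 = 0.0083333, 1/4 · 0 = 0, 1/4 · 0.060606 = 0.015152, 1/4 · 0.29167 = 0.072917; these sum to 0.096402.
Therefore the posterior P(box D | data) = (0.072917) / (0.096402) = 0.75639.

0.7564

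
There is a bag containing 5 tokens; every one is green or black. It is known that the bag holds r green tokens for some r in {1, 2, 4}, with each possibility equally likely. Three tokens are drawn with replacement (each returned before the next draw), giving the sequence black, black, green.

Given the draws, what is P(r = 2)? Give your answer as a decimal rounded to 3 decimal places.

0.474

For each hypothesis, P(data | H) works out to: P(data | r = 1) = (4/5)(4/5)(1/5) = 16/125; P(data | r = 2) = (3/5)(3/5)(2/5) = 18/125; P(data | r = 4) = (1/5)(1/5)(4/5) = 4/125.
The prior-weighted likelihoods are 1/3 · 16/125 = 16/375, 1/3 · 18/125 = 6/125, 1/3 · 4/125 = 4/375; these sum to 38/375.
So P(r = 2 | data) = (6/125) / (38/375) = 9/19.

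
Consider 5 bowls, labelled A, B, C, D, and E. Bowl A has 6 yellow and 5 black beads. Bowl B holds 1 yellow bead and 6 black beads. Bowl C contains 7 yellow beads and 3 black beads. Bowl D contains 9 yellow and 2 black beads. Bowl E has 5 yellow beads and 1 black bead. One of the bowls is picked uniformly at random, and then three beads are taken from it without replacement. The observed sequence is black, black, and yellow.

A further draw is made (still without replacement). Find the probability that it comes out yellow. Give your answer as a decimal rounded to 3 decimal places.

For each hypothesis, P(data | H) works out to: P(data | bowl A) = (5/11)(4/10)(6/9) = 0.12121; P(data | bowl B) = (6/7)(5/6)(1/5) = 0.14286; P(data | bowl C) = (3/10)(2/9)(7/8) = 0.058333; P(data | bowl D) = (2/11)(1/10)(9/9) = 0.018182; P(data | bowl E) = (1/6)(0/5) = 0.
Multiplying each by its prior: 1/5 · 0.12121 = 0.024242, 1/5 · 0.14286 = 0.028571, 1/5 · 0.058333 = 0.011667, 1/5 · 0.018182 = 0.0036364, 1/5 · 0 = 0; these sum to 0.068117.
Normalising, the posterior is P(bowl A | data) = 0.35589, P(bowl B | data) = 0.41945, P(bowl C | data) = 0.17127, P(bowl D | data) = 0.053384, P(bowl E | data) = 0.
Averaging over the posterior, P(yellow next | data) = (5/8)(0.35589) + (0)(0.41945) + (6/7)(0.17127) + (1)(0.053384) = 0.42262.

0.423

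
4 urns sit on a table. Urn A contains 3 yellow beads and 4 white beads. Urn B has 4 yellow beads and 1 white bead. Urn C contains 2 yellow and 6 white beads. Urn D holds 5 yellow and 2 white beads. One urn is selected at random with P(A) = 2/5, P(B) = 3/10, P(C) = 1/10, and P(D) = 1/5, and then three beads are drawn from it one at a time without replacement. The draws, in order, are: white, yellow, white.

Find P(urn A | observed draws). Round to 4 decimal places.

For each hypothesis, P(data | H) works out to: P(data | urn A) = (4/7)(3/6)(3/5) = 0.17143; P(data | urn B) = (1/5)(4/4)(0/3) = 0; P(data | urn C) = (6/8)(2/7)(5/6) = 0.17857; P(data | urn D) = (2/7)(5/6)(1/5) = 0.047619.
Multiplying each by its prior: 2/5 · 0.17143 = 0.068571, 3/10 · 0 = 0, 1/10 · 0.17857 = 0.017857, 1/5 · 0.047619 = 0.0095238; summing to 0.095952.
Hence P(urn A | data) = (0.068571) / (0.095952) = 0.71464.

0.7146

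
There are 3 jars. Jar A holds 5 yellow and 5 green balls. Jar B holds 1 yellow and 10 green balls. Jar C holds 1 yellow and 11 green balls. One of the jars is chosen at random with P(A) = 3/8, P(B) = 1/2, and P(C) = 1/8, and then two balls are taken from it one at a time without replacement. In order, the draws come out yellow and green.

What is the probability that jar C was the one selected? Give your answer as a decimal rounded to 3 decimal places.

0.065

For each hypothesis, P(data | H) works out to: P(data | jar A) = (5/10)(5/9) = 0.27778; P(data | jar B) = (1/11)(10/10) = 0.090909; P(data | jar C) = (1/12)(11/11) = 0.083333.
Weighting by the prior gives 3/8 · 0.27778 = 0.10417, 1/2 · 0.090909 = 0.045455, 1/8 · 0.083333 = 0.010417; these sum to 0.16004.
Hence P(jar C | data) = (0.010417) / (0.16004) = 0.065089.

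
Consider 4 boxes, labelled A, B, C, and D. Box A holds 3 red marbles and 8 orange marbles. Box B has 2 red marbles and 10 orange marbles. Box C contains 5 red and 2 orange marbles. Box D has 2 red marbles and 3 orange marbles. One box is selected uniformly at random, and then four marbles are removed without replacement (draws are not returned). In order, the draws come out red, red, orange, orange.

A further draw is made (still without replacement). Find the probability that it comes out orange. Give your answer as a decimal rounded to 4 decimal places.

0.7384

For each hypothesis, P(data | H) works out to: P(data | box A) = (3/11)(2/10)(8/9)(7/8) = 0.042424; P(data | box B) = (2/12)(1/11)(10/10)(9/9) = 0.015152; P(data | box C) = (5/7)(4/6)(2/5)(1/4) = 0.047619; P(data | box D) = (2/5)(1/4)(3/3)(2/2) = 0.1.
Weighting by the prior gives 1/4 · 0.042424 = 0.010606, 1/4 · 0.015152 = 0.0037879, 1/4 · 0.047619 = 0.011905, 1/4 · 0.1 = 0.025; summing to 0.051299.
The posterior is then P(box A | data) = 0.20675, P(box B | data) = 0.07384, P(box C | data) = 0.23207, P(box D | data) = 0.48734.
The predictive probability is P(orange next | data) = (6/7)(0.20675) + (1)(0.07384) + (0)(0.23207) + (1)(0.48734) = 0.7384.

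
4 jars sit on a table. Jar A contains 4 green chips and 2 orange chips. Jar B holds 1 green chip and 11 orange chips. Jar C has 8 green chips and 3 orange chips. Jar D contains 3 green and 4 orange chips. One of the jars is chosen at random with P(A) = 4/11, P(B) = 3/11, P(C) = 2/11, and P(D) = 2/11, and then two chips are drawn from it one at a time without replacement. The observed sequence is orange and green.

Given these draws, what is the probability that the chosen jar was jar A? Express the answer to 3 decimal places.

Under each hypothesis, the probability of the observed sequence is: P(data | jar A) = (2/6)(4/5) = 0.26667; P(data | jar B) = (11/12)(1/11) = 0.083333; P(data | jar C) = (3/11)(8/10) = 0.21818; P(data | jar D) = (4/7)(3/6) = 0.28571.
Multiplying each by its prior: 4/11 · 0.26667 = 0.09697, 3/11 · 0.083333 = 0.022727, 2/11 · 0.21818 = 0.039669, 2/11 · 0.28571 = 0.051948; summing to 0.21131.
Therefore the posterior P(jar A | data) = (0.09697) / (0.21131) = 0.45889.

0.459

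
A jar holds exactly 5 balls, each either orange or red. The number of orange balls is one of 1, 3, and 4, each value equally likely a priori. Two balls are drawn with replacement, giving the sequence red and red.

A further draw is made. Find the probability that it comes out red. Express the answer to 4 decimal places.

Compute the likelihood of the observed sequence for each case: P(data | r = 1) = (4/5)(4/5) = 16/25; P(data | r = 3) = (2/5)(2/5) = 4/25; P(data | r = 4) = (1/5)(1/5) = 1/25.
Multiplying each by its prior: 1/3 · 16/25 = 16/75, 1/3 · 4/25 = 4/75, 1/3 · 1/25 = 1/75; these sum to 7/25.
Dividing through by the total gives posterior P(r = 1 | data) = 16/21, P(r = 3 | data) = 4/21, P(r = 4 | data) = 1/21.
So P(red next | data) = Σ P(red next | H) P(H | data) = (4/5)(16/21) + (2/5)(4/21) + (1/5)(1/21) = 73/105.

0.6952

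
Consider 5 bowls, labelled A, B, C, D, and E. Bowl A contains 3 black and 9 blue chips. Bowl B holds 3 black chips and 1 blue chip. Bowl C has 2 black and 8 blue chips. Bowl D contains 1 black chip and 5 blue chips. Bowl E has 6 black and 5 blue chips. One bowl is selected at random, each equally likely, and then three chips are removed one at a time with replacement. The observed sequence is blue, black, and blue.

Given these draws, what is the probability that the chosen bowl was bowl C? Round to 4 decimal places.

Under each hypothesis, the probability of the observed sequence is: P(data | bowl A) = (9/12)(3/12)(9/12) = 0.14062; P(data | bowl B) = (1/4)(3/4)(1/4) = 0.046875; P(data | bowl C) = (8/10)(2/10)(8/10) = 0.128; P(data | bowl D) = (5/6)(1/6)(5/6) = 0.11574; P(data | bowl E) = (5/11)(6/11)(5/11) = 0.1127.
Multiplying each by its prior: 1/5 · 0.14062 = 0.028125, 1/5 · 0.046875 = 0.009375, 1/5 · 0.128 = 0.0256, 1/5 · 0.11574 = 0.023148, 1/5 · 0.1127 = 0.022539; with total 0.10879.
Therefore the posterior P(bowl C | data) = (0.0256) / (0.10879) = 0.23532.

0.2353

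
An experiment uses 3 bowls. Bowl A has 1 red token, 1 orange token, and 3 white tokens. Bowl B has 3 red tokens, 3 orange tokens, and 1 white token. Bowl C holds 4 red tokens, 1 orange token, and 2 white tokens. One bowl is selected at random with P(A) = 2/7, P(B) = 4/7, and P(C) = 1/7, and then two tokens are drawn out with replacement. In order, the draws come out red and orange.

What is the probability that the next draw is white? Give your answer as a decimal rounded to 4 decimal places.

Under each hypothesis, the probability of the observed sequence is: P(data | bowl A) = (1/5)(1/5) = 0.04; P(data | bowl B) = (3/7)(3/7) = 0.18367; P(data | bowl C) = (4/7)(1/7) = 0.081633.
Multiplying each by its prior: 2/7 · 0.04 = 0.011429, 4/7 · 0.18367 = 0.10496, 1/7 · 0.081633 = 0.011662; summing to 0.12805.
The posterior is then P(bowl A | data) = 0.089253, P(bowl B | data) = 0.81967, P(bowl C | data) = 0.091075.
Averaging over the posterior, P(white next | data) = (3/5)(0.089253) + (1/7)(0.81967) + (2/7)(0.091075) = 0.19667.

0.1967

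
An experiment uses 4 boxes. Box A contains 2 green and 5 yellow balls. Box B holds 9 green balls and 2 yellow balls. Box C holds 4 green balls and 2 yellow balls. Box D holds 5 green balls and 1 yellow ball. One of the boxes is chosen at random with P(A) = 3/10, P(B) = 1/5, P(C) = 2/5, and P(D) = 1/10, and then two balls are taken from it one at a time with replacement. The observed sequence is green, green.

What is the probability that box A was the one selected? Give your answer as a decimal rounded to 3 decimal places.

0.060

Under each hypothesis, the probability of the observed sequence is: P(data | box A) = (2/7)(2/7) = 0.081633; P(data | box B) = (9/11)(9/11) = 0.66942; P(data | box C) = (4/6)(4/6) = 0.44444; P(data | box D) = (5/6)(5/6) = 0.69444.
The prior-weighted likelihoods are 3/10 · 0.081633 = 0.02449, 1/5 · 0.66942 = 0.13388, 2/5 · 0.44444 = 0.17778, 1/10 · 0.69444 = 0.069444; with total 0.4056.
By Bayes' rule, P(box A | data) = (0.02449) / (0.4056) = 0.06038.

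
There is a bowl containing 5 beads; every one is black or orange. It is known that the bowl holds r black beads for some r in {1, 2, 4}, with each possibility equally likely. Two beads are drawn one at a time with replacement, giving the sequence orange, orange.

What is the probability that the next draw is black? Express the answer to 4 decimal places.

Compute the likelihood of the observed sequence for each case: P(data | r = 1) = (4/5)(4/5) = 16/25; P(data | r = 2) = (3/5)(3/5) = 9/25; P(data | r = 4) = (1/5)(1/5) = 1/25.
The prior-weighted likelihoods are 1/3 · 16/25 = 16/75, 1/3 · 9/25 = 3/25, 1/3 · 1/25 = 1/75; these sum to 26/75.
Dividing through by the total gives posterior P(r = 1 | data) = 8/13, P(r = 2 | data) = 9/26, P(r = 4 | data) = 1/26.
The predictive probability is P(black next | data) = (1/5)(8/13) + (2/5)(9/26) + (4/5)(1/26) = 19/65.

0.2923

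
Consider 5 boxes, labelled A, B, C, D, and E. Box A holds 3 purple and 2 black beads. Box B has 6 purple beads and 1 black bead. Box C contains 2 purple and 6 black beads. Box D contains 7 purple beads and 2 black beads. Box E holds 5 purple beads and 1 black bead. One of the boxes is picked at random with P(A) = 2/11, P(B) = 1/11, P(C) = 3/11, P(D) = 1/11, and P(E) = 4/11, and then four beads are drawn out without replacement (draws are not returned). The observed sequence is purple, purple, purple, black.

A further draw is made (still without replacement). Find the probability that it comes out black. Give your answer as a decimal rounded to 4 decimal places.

Compute the likelihood of the observed sequence for each case: P(data | box A) = (3/5)(2/4)(1/3)(2/2) = 0.1; P(data | box B) = (6/7)(5/6)(4/5)(1/4) = 0.14286; P(data | box C) = (2/8)(1/7)(0/6) = 0; P(data | box D) = (7/9)(6/8)(5/7)(2/6) = 0.13889; P(data | box E) = (5/6)(4/5)(3/4)(1/3) = 0.16667.
The prior-weighted likelihoods are 2/11 · 0.1 = 0.018182, 1/11 · 0.14286 = 0.012987, 3/11 · 0 = 0, 1/11 · 0.13889 = 0.012626, 4/11 · 0.16667 = 0.060606; these sum to 0.1044.
The posterior is then P(box A | data) = 0.17415, P(box B | data) = 0.1244, P(box C | data) = 0, P(box D | data) = 0.12094, P(box E | data) = 0.58051.
So P(black next | data) = Σ P(black next | H) P(H | data) = (1)(0.17415) + (0)(0.1244) + (1/5)(0.12094) + (0)(0.58051) = 0.19834.

0.1983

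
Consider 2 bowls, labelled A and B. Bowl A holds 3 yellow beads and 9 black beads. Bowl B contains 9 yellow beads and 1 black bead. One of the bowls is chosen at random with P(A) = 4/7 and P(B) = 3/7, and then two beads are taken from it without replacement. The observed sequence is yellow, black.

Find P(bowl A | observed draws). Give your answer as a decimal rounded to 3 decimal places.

0.732

Compute the likelihood of the observed sequence for each case: P(data | bowl A) = (3/12)(9/11) = 9/44; P(data | bowl B) = (9/10)(1/9) = 1/10.
The prior-weighted likelihoods are 4/7 · 9/44 = 9/77, 3/7 · 1/10 = 3/70; these sum to 123/770.
So P(bowl A | data) = (9/77) / (123/770) = 30/41.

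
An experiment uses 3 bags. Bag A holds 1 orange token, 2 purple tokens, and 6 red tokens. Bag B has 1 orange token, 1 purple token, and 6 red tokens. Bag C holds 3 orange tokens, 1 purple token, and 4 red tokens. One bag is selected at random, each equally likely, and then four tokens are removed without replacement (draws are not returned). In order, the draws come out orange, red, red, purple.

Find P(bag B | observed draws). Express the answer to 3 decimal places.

Compute the likelihood of the observed sequence for each case: P(data | bag A) = (1/9)(6/8)(5/7)(2/6) = 0.019841; P(data | bag B) = (1/8)(6/7)(5/6)(1/5) = 0.017857; P(data | bag C) = (3/8)(4/7)(3/6)(1/5) = 0.021429.
The prior-weighted likelihoods are 1/3 · 0.019841 = 0.0066138, 1/3 · 0.017857 = 0.0059524, 1/3 · 0.021429 = 0.0071429; summing to 0.019709.
By Bayes' rule, P(bag B | data) = (0.0059524) / (0.019709) = 0.30201.

0.302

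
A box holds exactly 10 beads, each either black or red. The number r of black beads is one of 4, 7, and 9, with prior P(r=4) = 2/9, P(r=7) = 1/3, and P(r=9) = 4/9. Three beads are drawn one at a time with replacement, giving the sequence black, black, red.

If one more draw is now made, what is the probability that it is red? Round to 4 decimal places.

0.2925

Under each hypothesis, the probability of the observed sequence is: P(data | r = 4) = (4/10)(4/10)(6/10) = 0.096; P(data | r = 7) = (7/10)(7/10)(3/10) = 0.147; P(data | r = 9) = (9/10)(9/10)(1/10) = 0.081.
Multiplying each by its prior: 2/9 · 0.096 = 0.021333, 1/3 · 0.147 = 0.049, 4/9 · 0.081 = 0.036; summing to 0.10633.
The posterior is then P(r = 4 | data) = 0.20063, P(r = 7 | data) = 0.46082, P(r = 9 | data) = 0.33856.
The predictive probability is P(red next | data) = (3/5)(0.20063) + (3/10)(0.46082) + (1/10)(0.33856) = 0.29248.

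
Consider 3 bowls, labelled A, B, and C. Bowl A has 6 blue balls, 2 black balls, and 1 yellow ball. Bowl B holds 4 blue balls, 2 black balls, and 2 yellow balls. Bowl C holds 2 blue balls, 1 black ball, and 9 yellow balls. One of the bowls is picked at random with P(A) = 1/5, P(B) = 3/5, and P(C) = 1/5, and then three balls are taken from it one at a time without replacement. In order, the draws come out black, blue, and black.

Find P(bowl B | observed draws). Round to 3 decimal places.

The likelihood of the observed sequence under each hypothesis: P(data | bowl A) = (2/9)(6/8)(1/7) = 1/42; P(data | bowl B) = (2/8)(4/7)(1/6) = 1/42; P(data | bowl C) = (1/12)(2/11)(0/10) = 0.
Weighting by the prior gives 1/5 · 1/42 = 1/210, 3/5 · 1/42 = 1/70, 1/5 · 0 = 0; these sum to 2/105.
Therefore the posterior P(bowl B | data) = (1/70) / (2/105) = 3/4.

0.750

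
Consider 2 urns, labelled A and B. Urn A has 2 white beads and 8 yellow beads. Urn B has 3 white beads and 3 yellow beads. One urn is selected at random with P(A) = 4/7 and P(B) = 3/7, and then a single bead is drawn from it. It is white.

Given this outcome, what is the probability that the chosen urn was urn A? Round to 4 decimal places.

0.3478

Under each hypothesis, the probability of this draw is: P(data | urn A) = (2/10) = 1/5; P(data | urn B) = (3/6) = 1/2.
The prior-weighted likelihoods are 4/7 · 1/5 = 4/35, 3/7 · 1/2 = 3/14; summing to 23/70.
So P(urn A | data) = (4/35) / (23/70) = 8/23.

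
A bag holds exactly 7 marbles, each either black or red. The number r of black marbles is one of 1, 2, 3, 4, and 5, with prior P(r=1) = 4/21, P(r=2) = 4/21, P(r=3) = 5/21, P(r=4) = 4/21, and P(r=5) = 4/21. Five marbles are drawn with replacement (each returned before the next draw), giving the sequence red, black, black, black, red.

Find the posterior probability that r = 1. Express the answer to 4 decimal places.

0.0194

Compute the likelihood of the observed sequence for each case: P(data | r = 1) = (6/7)(1/7)(1/7)(1/7)(6/7) = 0.002142; P(data | r = 2) = (5/7)(2/7)(2/7)(2/7)(5/7) = 0.0119; P(data | r = 3) = (4/7)(3/7)(3/7)(3/7)(4/7) = 0.025704; P(data | r = 4) = (3/7)(4/7)(4/7)(4/7)(3/7) = 0.034271; P(data | r = 5) = (2/7)(5/7)(5/7)(5/7)(2/7) = 0.02975.
Weighting by the prior gives 4/21 · 0.002142 = 0.00040799, 4/21 · 0.0119 = 0.0022666, 5/21 · 0.025704 = 0.0061199, 4/21 · 0.034271 = 0.0065279, 4/21 · 0.02975 = 0.0056666; with total 0.020989.
By Bayes' rule, P(r = 1 | data) = (0.00040799) / (0.020989) = 0.019438.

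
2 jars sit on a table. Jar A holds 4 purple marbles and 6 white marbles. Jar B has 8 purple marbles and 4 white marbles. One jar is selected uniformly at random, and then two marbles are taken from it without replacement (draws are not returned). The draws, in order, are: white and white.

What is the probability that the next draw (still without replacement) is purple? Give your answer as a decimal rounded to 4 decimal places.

The likelihood of the observed sequence under each hypothesis: P(data | jar A) = (6/10)(5/9) = 1/3; P(data | jar B) = (4/12)(3/11) = 1/11.
The prior-weighted likelihoods are 1/2 · 1/3 = 1/6, 1/2 · 1/11 = 1/22; with total 7/33.
Dividing through by the total gives posterior P(jar A | data) = 11/14, P(jar B | data) = 3/14.
So P(purple next | data) = Σ P(purple next | H) P(H | data) = (1/2)(11/14) + (4/5)(3/14) = 79/140.

0.5643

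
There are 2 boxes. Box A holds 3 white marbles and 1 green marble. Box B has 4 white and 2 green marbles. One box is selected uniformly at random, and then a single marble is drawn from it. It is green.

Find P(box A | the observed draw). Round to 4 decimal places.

Under each hypothesis, the probability of this draw is: P(data | box A) = (1/4) = 1/4; P(data | box B) = (2/6) = 1/3.
Weighting by the prior gives 1/2 · 1/4 = 1/8, 1/2 · 1/3 = 1/6; these sum to 7/24.
So P(box A | data) = (1/8) / (7/24) = 3/7.

0.4286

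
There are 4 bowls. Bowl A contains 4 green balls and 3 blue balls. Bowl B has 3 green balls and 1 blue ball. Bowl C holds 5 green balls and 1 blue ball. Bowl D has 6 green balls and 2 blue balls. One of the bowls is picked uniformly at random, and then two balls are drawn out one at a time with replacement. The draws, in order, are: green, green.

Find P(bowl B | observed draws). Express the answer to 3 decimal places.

The likelihood of the observed sequence under each hypothesis: P(data | bowl A) = (4/7)(4/7) = 0.32653; P(data | bowl B) = (3/4)(3/4) = 0.5625; P(data | bowl C) = (5/6)(5/6) = 0.69444; P(data | bowl D) = (6/8)(6/8) = 0.5625.
Multiplying each by its prior: 1/4 · 0.32653 = 0.081633, 1/4 · 0.5625 = 0.14062, 1/4 · 0.69444 = 0.17361, 1/4 · 0.5625 = 0.14062; summing to 0.53649.
By Bayes' rule, P(bowl B | data) = (0.14062) / (0.53649) = 0.26212.

0.262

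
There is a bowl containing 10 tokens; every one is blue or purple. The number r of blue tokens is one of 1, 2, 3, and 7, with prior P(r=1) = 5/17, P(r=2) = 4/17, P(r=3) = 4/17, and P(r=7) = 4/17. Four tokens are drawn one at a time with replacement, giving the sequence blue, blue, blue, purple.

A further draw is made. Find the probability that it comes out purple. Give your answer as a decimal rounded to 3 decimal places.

Compute the likelihood of the observed sequence for each case: P(data | r = 1) = (1/10)(1/10)(1/10)(9/10) = 0.0009; P(data | r = 2) = (2/10)(2/10)(2/10)(8/10) = 0.0064; P(data | r = 3) = (3/10)(3/10)(3/10)(7/10) = 0.0189; P(data | r = 7) = (7/10)(7/10)(7/10)(3/10) = 0.1029.
Weighting by the prior gives 5/17 · 0.0009 = 0.00026471, 4/17 · 0.0064 = 0.0015059, 4/17 · 0.0189 = 0.0044471, 4/17 · 0.1029 = 0.024212; these sum to 0.030429.
The posterior is then P(r = 1 | data) = 0.008699, P(r = 2 | data) = 0.049488, P(r = 3 | data) = 0.14614, P(r = 7 | data) = 0.79567.
The predictive probability is P(purple next | data) = (9/10)(0.008699) + (4/5)(0.049488) + (7/10)(0.14614) + (3/10)(0.79567) = 0.38842.

0.388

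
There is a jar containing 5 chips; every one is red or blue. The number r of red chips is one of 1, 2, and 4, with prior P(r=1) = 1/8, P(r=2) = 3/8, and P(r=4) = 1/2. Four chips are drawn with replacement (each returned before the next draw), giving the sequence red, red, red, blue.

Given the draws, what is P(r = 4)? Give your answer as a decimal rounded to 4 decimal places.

0.7711

Under each hypothesis, the probability of the observed sequence is: P(data | r = 1) = (1/5)(1/5)(1/5)(4/5) = 0.0064; P(data | r = 2) = (2/5)(2/5)(2/5)(3/5) = 0.0384; P(data | r = 4) = (4/5)(4/5)(4/5)(1/5) = 0.1024.
Multiplying each by its prior: 1/8 · 0.0064 = 0.0008, 3/8 · 0.0384 = 0.0144, 1/2 · 0.1024 = 0.0512; with total 0.0664.
So P(r = 4 | data) = (0.0512) / (0.0664) = 0.77108.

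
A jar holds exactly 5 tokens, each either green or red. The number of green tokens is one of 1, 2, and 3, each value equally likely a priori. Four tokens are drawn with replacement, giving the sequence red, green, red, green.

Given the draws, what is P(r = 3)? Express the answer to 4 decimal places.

Under each hypothesis, the probability of the observed sequence is: P(data | r = 1) = (4/5)(1/5)(4/5)(1/5) = 0.0256; P(data | r = 2) = (3/5)(2/5)(3/5)(2/5) = 0.0576; P(data | r = 3) = (2/5)(3/5)(2/5)(3/5) = 0.0576.
The prior-weighted likelihoods are 1/3 · 0.0256 = 0.0085333, 1/3 · 0.0576 = 0.0192, 1/3 · 0.0576 = 0.0192; with total 0.046933.
Hence P(r = 3 | data) = (0.0192) / (0.046933) = 0.40909.

0.4091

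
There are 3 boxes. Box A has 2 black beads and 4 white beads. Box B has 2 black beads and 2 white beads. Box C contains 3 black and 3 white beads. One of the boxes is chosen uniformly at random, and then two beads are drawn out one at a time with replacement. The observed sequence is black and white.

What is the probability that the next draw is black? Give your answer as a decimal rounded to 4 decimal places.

Compute the likelihood of the observed sequence for each case: P(data | box A) = (2/6)(4/6) = 2/9; P(data | box B) = (2/4)(2/4) = 1/4; P(data | box C) = (3/6)(3/6) = 1/4.
The prior-weighted likelihoods are 1/3 · 2/9 = 2/27, 1/3 · 1/4 = 1/12, 1/3 · 1/4 = 1/12; these sum to 13/54.
The posterior is then P(box A | data) = 4/13, P(box B | data) = 9/26, P(box C | data) = 9/26.
The predictive probability is P(black next | data) = (1/3)(4/13) + (1/2)(9/26) + (1/2)(9/26) = 35/78.

0.4487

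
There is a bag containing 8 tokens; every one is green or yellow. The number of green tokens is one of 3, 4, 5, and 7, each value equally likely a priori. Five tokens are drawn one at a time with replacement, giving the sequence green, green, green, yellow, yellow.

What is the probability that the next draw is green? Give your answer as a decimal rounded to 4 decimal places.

0.5584

For each hypothesis, P(data | H) works out to: P(data | r = 3) = (3/8)(3/8)(3/8)(5/8)(5/8) = 0.020599; P(data | r = 4) = (4/8)(4/8)(4/8)(4/8)(4/8) = 0.03125; P(data | r = 5) = (5/8)(5/8)(5/8)(3/8)(3/8) = 0.034332; P(data | r = 7) = (7/8)(7/8)(7/8)(1/8)(1/8) = 0.010468.
Weighting by the prior gives 1/4 · 0.020599 = 0.0051498, 1/4 · 0.03125 = 0.0078125, 1/4 · 0.034332 = 0.0085831, 1/4 · 0.010468 = 0.0026169; with total 0.024162.
Dividing through by the total gives posterior P(r = 3 | data) = 0.21314, P(r = 4 | data) = 0.32333, P(r = 5 | data) = 0.35523, P(r = 7 | data) = 0.1083.
Averaging over the posterior, P(green next | data) = (3/8)(0.21314) + (1/2)(0.32333) + (5/8)(0.35523) + (7/8)(0.1083) = 0.55838.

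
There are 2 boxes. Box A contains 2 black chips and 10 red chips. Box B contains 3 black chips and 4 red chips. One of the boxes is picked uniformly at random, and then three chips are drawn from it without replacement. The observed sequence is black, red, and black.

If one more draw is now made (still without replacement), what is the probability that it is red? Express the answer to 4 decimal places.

The likelihood of the observed sequence under each hypothesis: P(data | box A) = (2/12)(10/11)(1/10) = 0.015152; P(data | box B) = (3/7)(4/6)(2/5) = 0.11429.
Multiplying each by its prior: 1/2 · 0.015152 = 0.0075758, 1/2 · 0.11429 = 0.057143; with total 0.064719.
Normalising, the posterior is P(box A | data) = 0.11706, P(box B | data) = 0.88294.
So P(red next | data) = Σ P(red next | H) P(H | data) = (1)(0.11706) + (3/4)(0.88294) = 0.77926.

0.7793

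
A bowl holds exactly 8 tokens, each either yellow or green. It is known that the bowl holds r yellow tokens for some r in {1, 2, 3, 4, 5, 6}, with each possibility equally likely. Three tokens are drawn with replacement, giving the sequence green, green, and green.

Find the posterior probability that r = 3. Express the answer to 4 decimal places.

For each hypothesis, P(data | H) works out to: P(data | r = 1) = (7/8)(7/8)(7/8) = 0.66992; P(data | r = 2) = (6/8)(6/8)(6/8) = 0.42188; P(data | r = 3) = (5/8)(5/8)(5/8) = 0.24414; P(data | r = 4) = (4/8)(4/8)(4/8) = 0.125; P(data | r = 5) = (3/8)(3/8)(3/8) = 0.052734; P(data | r = 6) = (2/8)(2/8)(2/8) = 0.015625.
The prior-weighted likelihoods are 1/6 · 0.66992 = 0.11165, 1/6 · 0.42188 = 0.070312, 1/6 · 0.24414 = 0.04069, 1/6 · 0.125 = 0.020833, 1/6 · 0.052734 = 0.0087891, 1/6 · 0.015625 = 0.0026042; with total 0.25488.
Therefore the posterior P(r = 3 | data) = (0.04069) / (0.25488) = 0.15964.

0.1596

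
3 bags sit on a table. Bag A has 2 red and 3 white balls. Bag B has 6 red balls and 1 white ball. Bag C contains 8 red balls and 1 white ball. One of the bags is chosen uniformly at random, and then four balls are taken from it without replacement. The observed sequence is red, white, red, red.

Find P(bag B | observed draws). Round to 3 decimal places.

Compute the likelihood of the observed sequence for each case: P(data | bag A) = (2/5)(3/4)(1/3)(0/2) = 0; P(data | bag B) = (6/7)(1/6)(5/5)(4/4) = 1/7; P(data | bag C) = (8/9)(1/8)(7/7)(6/6) = 1/9.
The prior-weighted likelihoods are 1/3 · 0 = 0, 1/3 · 1/7 = 1/21, 1/3 · 1/9 = 1/27; these sum to 16/189.
Therefore the posterior P(bag B | data) = (1/21) / (16/189) = 9/16.

0.563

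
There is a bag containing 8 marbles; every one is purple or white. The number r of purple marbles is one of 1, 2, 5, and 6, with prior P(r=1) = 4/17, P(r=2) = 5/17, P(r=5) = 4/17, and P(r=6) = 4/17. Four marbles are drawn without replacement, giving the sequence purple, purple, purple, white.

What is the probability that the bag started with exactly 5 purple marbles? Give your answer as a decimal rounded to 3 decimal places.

0.429

The likelihood of the observed sequence under each hypothesis: P(data | r = 1) = (1/8)(0/7) = 0; P(data | r = 2) = (2/8)(1/7)(0/6) = 0; P(data | r = 5) = (5/8)(4/7)(3/6)(3/5) = 3/28; P(data | r = 6) = (6/8)(5/7)(4/6)(2/5) = 1/7.
Weighting by the prior gives 4/17 · 0 = 0, 5/17 · 0 = 0, 4/17 · 3/28 = 3/119, 4/17 · 1/7 = 4/119; with total 1/17.
Hence P(r = 5 | data) = (3/119) / (1/17) = 3/7.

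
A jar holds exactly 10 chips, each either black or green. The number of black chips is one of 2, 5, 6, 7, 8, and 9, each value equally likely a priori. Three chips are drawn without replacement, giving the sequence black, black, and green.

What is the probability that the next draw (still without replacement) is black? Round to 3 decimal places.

0.677

Compute the likelihood of the observed sequence for each case: P(data | r = 2) = (2/10)(1/9)(8/8) = 1/45; P(data | r = 5) = (5/10)(4/9)(5/8) = 5/36; P(data | r = 6) = (6/10)(5/9)(4/8) = 1/6; P(data | r = 7) = (7/10)(6/9)(3/8) = 7/40; P(data | r = 8) = (8/10)(7/9)(2/8) = 7/45; P(data | r = 9) = (9/10)(8/9)(1/8) = 1/10.
Multiplying each by its prior: 1/6 · 1/45 = 1/270, 1/6 · 5/36 = 5/216, 1/6 · 1/6 = 1/36, 1/6 · 7/40 = 7/240, 1/6 · 7/45 = 7/270, 1/6 · 1/10 = 1/60; summing to 91/720.
The posterior is then P(r = 2 | data) = 8/273, P(r = 5 | data) = 50/273, P(r = 6 | data) = 20/91, P(r = 7 | data) = 3/13, P(r = 8 | data) = 8/39, P(r = 9 | data) = 12/91.
The predictive probability is P(black next | data) = (0)(8/273) + (3/7)(50/273) + (4/7)(20/91) + (5/7)(3/13) + (6/7)(8/39) + (1)(12/91) = 431/637.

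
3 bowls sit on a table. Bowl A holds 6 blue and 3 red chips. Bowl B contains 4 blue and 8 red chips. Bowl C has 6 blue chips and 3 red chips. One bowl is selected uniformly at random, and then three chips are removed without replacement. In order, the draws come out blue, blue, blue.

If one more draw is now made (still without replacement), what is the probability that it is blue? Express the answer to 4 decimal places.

Under each hypothesis, the probability of the observed sequence is: P(data | bowl A) = (6/9)(5/8)(4/7) = 0.2381; P(data | bowl B) = (4/12)(3/11)(2/10) = 0.018182; P(data | bowl C) = (6/9)(5/8)(4/7) = 0.2381.
Weighting by the prior gives 1/3 · 0.2381 = 0.079365, 1/3 · 0.018182 = 0.0060606, 1/3 · 0.2381 = 0.079365; these sum to 0.16479.
Dividing through by the total gives posterior P(bowl A | data) = 0.48161, P(bowl B | data) = 0.036778, P(bowl C | data) = 0.48161.
So P(blue next | data) = Σ P(blue next | H) P(H | data) = (1/2)(0.48161) + (1/9)(0.036778) + (1/2)(0.48161) = 0.4857.

0.4857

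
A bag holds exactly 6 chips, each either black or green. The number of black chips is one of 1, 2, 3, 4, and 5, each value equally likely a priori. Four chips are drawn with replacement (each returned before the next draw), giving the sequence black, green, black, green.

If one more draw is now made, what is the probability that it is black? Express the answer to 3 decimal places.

0.500

The likelihood of the observed sequence under each hypothesis: P(data | r = 1) = (1/6)(5/6)(1/6)(5/6) = 0.01929; P(data | r = 2) = (2/6)(4/6)(2/6)(4/6) = 0.049383; P(data | r = 3) = (3/6)(3/6)(3/6)(3/6) = 0.0625; P(data | r = 4) = (4/6)(2/6)(4/6)(2/6) = 0.049383; P(data | r = 5) = (5/6)(1/6)(5/6)(1/6) = 0.01929.
Multiplying each by its prior: 1/5 · 0.01929 = 0.003858, 1/5 · 0.049383 = 0.0098765, 1/5 · 0.0625 = 0.0125, 1/5 · 0.049383 = 0.0098765, 1/5 · 0.01929 = 0.003858; these sum to 0.039969.
Normalising, the posterior is P(r = 1 | data) = 0.096525, P(r = 2 | data) = 0.2471, P(r = 3 | data) = 0.31274, P(r = 4 | data) = 0.2471, P(r = 5 | data) = 0.096525.
So P(black next | data) = Σ P(black next | H) P(H | data) = (1/6)(0.096525) + (1/3)(0.2471) + (1/2)(0.31274) + (2/3)(0.2471) + (5/6)(0.096525) = 0.5.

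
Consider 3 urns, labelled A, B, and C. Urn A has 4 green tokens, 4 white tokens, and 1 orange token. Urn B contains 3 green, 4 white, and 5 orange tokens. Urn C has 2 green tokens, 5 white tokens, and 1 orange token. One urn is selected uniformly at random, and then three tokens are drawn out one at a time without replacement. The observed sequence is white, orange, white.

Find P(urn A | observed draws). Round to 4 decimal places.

0.1849

For each hypothesis, P(data | H) works out to: P(data | urn A) = (4/9)(1/8)(3/7) = 1/42; P(data | urn B) = (4/12)(5/11)(3/10) = 1/22; P(data | urn C) = (5/8)(1/7)(4/6) = 5/84.
Weighting by the prior gives 1/3 · 1/42 = 1/126, 1/3 · 1/22 = 1/66, 1/3 · 5/84 = 5/252; summing to 17/396.
Hence P(urn A | data) = (1/126) / (17/396) = 22/119.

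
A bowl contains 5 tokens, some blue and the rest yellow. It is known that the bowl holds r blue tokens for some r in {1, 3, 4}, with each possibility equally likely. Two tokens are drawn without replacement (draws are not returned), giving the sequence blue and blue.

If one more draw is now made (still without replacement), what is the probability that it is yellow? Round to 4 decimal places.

For each hypothesis, P(data | H) works out to: P(data | r = 1) = (1/5)(0/4) = 0; P(data | r = 3) = (3/5)(2/4) = 3/10; P(data | r = 4) = (4/5)(3/4) = 3/5.
The prior-weighted likelihoods are 1/3 · 0 = 0, 1/3 · 3/10 = 1/10, 1/3 · 3/5 = 1/5; summing to 3/10.
The posterior is then P(r = 1 | data) = 0, P(r = 3 | data) = 1/3, P(r = 4 | data) = 2/3.
The predictive probability is P(yellow next | data) = (2/3)(1/3) + (1/3)(2/3) = 4/9.

0.4444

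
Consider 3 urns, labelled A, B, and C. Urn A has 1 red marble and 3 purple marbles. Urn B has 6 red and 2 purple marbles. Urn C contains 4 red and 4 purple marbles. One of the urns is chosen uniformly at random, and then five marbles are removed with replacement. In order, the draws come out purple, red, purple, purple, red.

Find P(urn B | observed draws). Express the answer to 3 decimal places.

0.132

Under each hypothesis, the probability of the observed sequence is: P(data | urn A) = (3/4)(1/4)(3/4)(3/4)(1/4) = 0.026367; P(data | urn B) = (2/8)(6/8)(2/8)(2/8)(6/8) = 0.0087891; P(data | urn C) = (4/8)(4/8)(4/8)(4/8)(4/8) = 0.03125.
Weighting by the prior gives 1/3 · 0.026367 = 0.0087891, 1/3 · 0.0087891 = 0.0029297, 1/3 · 0.03125 = 0.010417; with total 0.022135.
Therefore the posterior P(urn B | data) = (0.0029297) / (0.022135) = 0.13235.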